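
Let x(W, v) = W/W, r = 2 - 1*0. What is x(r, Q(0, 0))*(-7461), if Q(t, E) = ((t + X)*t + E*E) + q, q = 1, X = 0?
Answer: -7461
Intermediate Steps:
r = 2 (r = 2 + 0 = 2)
Q(t, E) = 1 + E² + t² (Q(t, E) = ((t + 0)*t + E*E) + 1 = (t*t + E²) + 1 = (t² + E²) + 1 = (E² + t²) + 1 = 1 + E² + t²)
x(W, v) = 1
x(r, Q(0, 0))*(-7461) = 1*(-7461) = -7461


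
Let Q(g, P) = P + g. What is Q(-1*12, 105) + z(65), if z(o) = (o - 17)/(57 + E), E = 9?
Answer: 1031/11 ≈ 93.727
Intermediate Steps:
z(o) = -17/66 + o/66 (z(o) = (o - 17)/(57 + 9) = (-17 + o)/66 = (-17 + o)*(1/66) = -17/66 + o/66)
Q(-1*12, 105) + z(65) = (105 - 1*12) + (-17/66 + (1/66)*65) = (105 - 12) + (-17/66 + 65/66) = 93 + 8/11 = 1031/11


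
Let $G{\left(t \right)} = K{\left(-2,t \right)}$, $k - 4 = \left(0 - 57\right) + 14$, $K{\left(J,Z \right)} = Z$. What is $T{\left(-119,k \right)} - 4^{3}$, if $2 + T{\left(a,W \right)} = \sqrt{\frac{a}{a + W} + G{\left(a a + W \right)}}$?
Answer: $-66 + \frac{\sqrt{352560410}}{158} \approx 52.839$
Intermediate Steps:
$k = -39$ ($k = 4 + \left(\left(0 - 57\right) + 14\right) = 4 + \left(-57 + 14\right) = 4 - 43 = -39$)
$G{\left(t \right)} = t$
$T{\left(a,W \right)} = -2 + \sqrt{W + a^{2} + \frac{a}{W + a}}$ ($T{\left(a,W \right)} = -2 + \sqrt{\frac{a}{a + W} + \left(a a + W\right)} = -2 + \sqrt{\frac{a}{W + a} + \left(a^{2} + W\right)} = -2 + \sqrt{\frac{a}{W + a} + \left(W + a^{2}\right)} = -2 + \sqrt{W + a^{2} + \frac{a}{W + a}}$)
$T{\left(-119,k \right)} - 4^{3} = \left(-2 + \sqrt{\frac{-119 + \left(-39 - 119\right) \left(-39 + \left(-119\right)^{2}\right)}{-39 - 119}}\right) - 4^{3} = \left(-2 + \sqrt{\frac{-119 - 158 \left(-39 + 14161\right)}{-158}}\right) - 64 = \left(-2 + \sqrt{- \frac{-119 - 2231276}{158}}\right) - 64 = \left(-2 + \sqrt{\left(- \frac{1}{158}\right) \left(-2231395\right)}\right) - 64 = \left(-2 + \sqrt{\frac{2231395}{158}}\right) - 64 = \left(-2 + \frac{\sqrt{352560410}}{158}\right) - 64 = -66 + \frac{\sqrt{352560410}}{158}$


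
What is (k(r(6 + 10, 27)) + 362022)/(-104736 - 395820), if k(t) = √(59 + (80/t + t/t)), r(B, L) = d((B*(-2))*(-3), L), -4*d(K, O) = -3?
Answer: -60337/83426 - 5*√15/750834 ≈ -0.72327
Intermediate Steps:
d(K, O) = ¾ (d(K, O) = -¼*(-3) = ¾)
r(B, L) = ¾
k(t) = √(60 + 80/t) (k(t) = √(59 + (80/t + 1)) = √(59 + (1 + 80/t)) = √(60 + 80/t))
(k(r(6 + 10, 27)) + 362022)/(-104736 - 395820) = (2*√(15 + 20/(¾)) + 362022)/(-104736 - 395820) = (2*√(15 + 20*(4/3)) + 362022)/(-500556) = (2*√(15 + 80/3) + 362022)*(-1/500556) = (2*√(125/3) + 362022)*(-1/500556) = (2*(5*√15/3) + 362022)*(-1/500556) = (10*√15/3 + 362022)*(-1/500556) = (362022 + 10*√15/3)*(-1/500556) = -60337/83426 - 5*√15/750834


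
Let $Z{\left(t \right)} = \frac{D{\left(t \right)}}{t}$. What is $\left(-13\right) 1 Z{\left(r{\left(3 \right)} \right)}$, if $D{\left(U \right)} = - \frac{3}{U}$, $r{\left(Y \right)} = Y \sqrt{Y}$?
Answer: $\frac{13}{9} \approx 1.4444$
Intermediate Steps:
$r{\left(Y \right)} = Y^{\frac{3}{2}}$
$Z{\left(t \right)} = - \frac{3}{t^{2}}$ ($Z{\left(t \right)} = \frac{\left(-3\right) \frac{1}{t}}{t} = - \frac{3}{t^{2}}$)
$\left(-13\right) 1 Z{\left(r{\left(3 \right)} \right)} = \left(-13\right) 1 \left(- \frac{3}{27}\right) = - 13 \left(- \frac{3}{27}\right) = - 13 \left(\left(-3\right) \frac{1}{27}\right) = \left(-13\right) \left(- \frac{1}{9}\right) = \frac{13}{9}$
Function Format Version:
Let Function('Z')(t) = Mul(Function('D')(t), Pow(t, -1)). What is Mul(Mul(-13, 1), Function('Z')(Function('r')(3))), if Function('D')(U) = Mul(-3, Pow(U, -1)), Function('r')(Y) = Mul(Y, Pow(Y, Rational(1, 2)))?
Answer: Rational(13, 9) ≈ 1.4444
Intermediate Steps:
Function('r')(Y) = Pow(Y, Rational(3, 2))
Function('Z')(t) = Mul(-3, Pow(t, -2)) (Function('Z')(t) = Mul(Mul(-3, Pow(t, -1)), Pow(t, -1)) = Mul(-3, Pow(t, -2)))
Mul(Mul(-13, 1), Function('Z')(Function('r')(3))) = Mul(Mul(-13, 1), Mul(-3, Pow(Pow(3, Rational(3, 2)), -2))) = Mul(-13, Mul(-3, Pow(Mul(3, Pow(3, Rational(1, 2))), -2))) = Mul(-13, Mul(-3, Rational(1, 27))) = Mul(-13, Rational(-1, 9)) = Rational(13, 9)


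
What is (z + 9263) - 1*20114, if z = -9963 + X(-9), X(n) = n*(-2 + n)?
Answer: -20715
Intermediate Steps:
z = -9864 (z = -9963 - 9*(-2 - 9) = -9963 - 9*(-11) = -9963 + 99 = -9864)
(z + 9263) - 1*20114 = (-9864 + 9263) - 1*20114 = -601 - 20114 = -20715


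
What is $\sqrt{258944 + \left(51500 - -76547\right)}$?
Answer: $3 \sqrt{42999} \approx 622.09$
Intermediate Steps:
$\sqrt{258944 + \left(51500 - -76547\right)} = \sqrt{258944 + \left(51500 + 76547\right)} = \sqrt{258944 + 128047} = \sqrt{386991} = 3 \sqrt{42999}$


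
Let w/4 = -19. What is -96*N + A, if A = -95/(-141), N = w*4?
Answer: 4115039/141 ≈ 29185.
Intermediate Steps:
w = -76 (w = 4*(-19) = -76)
N = -304 (N = -76*4 = -304)
A = 95/141 (A = -95*(-1/141) = 95/141 ≈ 0.67376)
-96*N + A = -96*(-304) + 95/141 = 29184 + 95/141 = 4115039/141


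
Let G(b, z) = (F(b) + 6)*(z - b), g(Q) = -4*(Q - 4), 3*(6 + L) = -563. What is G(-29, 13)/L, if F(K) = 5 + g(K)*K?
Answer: 68706/83 ≈ 827.78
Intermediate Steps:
L = -581/3 (L = -6 + (1/3)*(-563) = -6 - 563/3 = -581/3 ≈ -193.67)
g(Q) = 16 - 4*Q (g(Q) = -4*(-4 + Q) = 16 - 4*Q)
F(K) = 5 + K*(16 - 4*K) (F(K) = 5 + (16 - 4*K)*K = 5 + K*(16 - 4*K))
G(b, z) = (11 - 4*b*(-4 + b))*(z - b) (G(b, z) = ((5 - 4*b*(-4 + b)) + 6)*(z - b) = (11 - 4*b*(-4 + b))*(z - b))
G(-29, 13)/L = (-6*(-29) + 6*13 - 29*(-5 + 4*(-29)*(-4 - 29)) - 1*13*(-5 + 4*(-29)*(-4 - 29)))/(-581/3) = (174 + 78 - 29*(-5 + 4*(-29)*(-33)) - 1*13*(-5 + 4*(-29)*(-33)))*(-3/581) = (174 + 78 - 29*(-5 + 3828) - 1*13*(-5 + 3828))*(-3/581) = (174 + 78 - 29*3823 - 1*13*3823)*(-3/581) = (174 + 78 - 110867 - 49699)*(-3/581) = -160314*(-3/581) = 68706/83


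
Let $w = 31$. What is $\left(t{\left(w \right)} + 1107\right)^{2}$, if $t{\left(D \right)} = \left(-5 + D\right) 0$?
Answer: $1225449$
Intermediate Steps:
$t{\left(D \right)} = 0$
$\left(t{\left(w \right)} + 1107\right)^{2} = \left(0 + 1107\right)^{2} = 1107^{2} = 1225449$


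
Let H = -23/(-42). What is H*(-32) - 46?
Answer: -1334/21 ≈ -63.524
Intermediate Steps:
H = 23/42 (H = -23*(-1/42) = 23/42 ≈ 0.54762)
H*(-32) - 46 = (23/42)*(-32) - 46 = -368/21 - 46 = -1334/21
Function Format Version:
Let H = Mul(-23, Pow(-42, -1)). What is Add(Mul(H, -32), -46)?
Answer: Rational(-1334, 21) ≈ -63.524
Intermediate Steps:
H = Rational(23, 42) (H = Mul(-23, Rational(-1, 42)) = Rational(23, 42) ≈ 0.54762)
Add(Mul(H, -32), -46) = Add(Mul(Rational(23, 42), -32), -46) = Add(Rational(-368, 21), -46) = Rational(-1334, 21)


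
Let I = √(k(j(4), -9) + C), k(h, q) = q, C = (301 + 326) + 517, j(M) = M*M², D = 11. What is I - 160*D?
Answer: -1760 + √1135 ≈ -1726.3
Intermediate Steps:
j(M) = M³
C = 1144 (C = 627 + 517 = 1144)
I = √1135 (I = √(-9 + 1144) = √1135 ≈ 33.690)
I - 160*D = √1135 - 160*11 = √1135 - 1760 = -1760 + √1135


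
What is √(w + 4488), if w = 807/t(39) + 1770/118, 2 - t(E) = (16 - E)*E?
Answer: 2*√910013649/899 ≈ 67.111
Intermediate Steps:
t(E) = 2 - E*(16 - E) (t(E) = 2 - (16 - E)*E = 2 - E*(16 - E))
w = 14292/899 (w = 807/(2 + 39² - 16*39) + 1770/118 = 807/(2 + 1521 - 624) + 1770*(1/118) = 807/899 + 15 = 14292/899 ≈ 15.898)
√(w + 4488) = √(14292/899 + 4488) = √(4049004/899) = 2*√910013649/899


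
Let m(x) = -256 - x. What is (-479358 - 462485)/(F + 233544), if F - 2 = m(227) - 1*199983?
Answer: -941843/33080 ≈ -28.472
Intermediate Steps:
F = -200464 (F = 2 + ((-256 - 1*227) - 1*199983) = 2 + ((-256 - 227) - 199983) = 2 + (-483 - 199983) = 2 - 200466 = -200464)
(-479358 - 462485)/(F + 233544) = (-479358 - 462485)/(-200464 + 233544) = -941843/33080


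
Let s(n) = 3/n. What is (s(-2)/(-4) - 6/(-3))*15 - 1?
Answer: 277/8 ≈ 34.625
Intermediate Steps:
(s(-2)/(-4) - 6/(-3))*15 - 1 = ((3/(-2))/(-4) - 6/(-3))*15 - 1 = ((3*(-½))*(-¼) - 6*(-⅓))*15 - 1 = (-3/2*(-¼) + 2)*15 - 1 = (3/8 + 2)*15 - 1 = (19/8)*15 - 1 = 285/8 - 1 = 277/8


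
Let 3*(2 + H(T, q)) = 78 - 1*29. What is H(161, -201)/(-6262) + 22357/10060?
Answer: 209783011/94493580 ≈ 2.2201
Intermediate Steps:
H(T, q) = 43/3 (H(T, q) = -2 + (78 - 1*29)/3 = -2 + (78 - 29)/3 = -2 + (⅓)*49 = -2 + 49/3 = 43/3)
H(161, -201)/(-6262) + 22357/10060 = (43/3)/(-6262) + 22357/10060 = (43/3)*(-1/6262) + 22357*(1/10060) = -43/18786 + 22357/10060 = 209783011/94493580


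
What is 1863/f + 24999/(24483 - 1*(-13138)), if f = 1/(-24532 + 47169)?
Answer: 1586580337950/37621 ≈ 4.2173e+7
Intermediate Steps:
f = 1/22637 ≈ 4.4175e-5
1863/f + 24999/(24483 - 1*(-13138)) = 1863/(1/22637) + 24999/(24483 - 1*(-13138)) = 1863*22637 + 24999/(24483 + 13138) = 42172731 + 24999/37621 = 1586580337950/37621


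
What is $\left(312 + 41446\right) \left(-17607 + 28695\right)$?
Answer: $463012704$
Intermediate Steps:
$\left(312 + 41446\right) \left(-17607 + 28695\right) = 41758 \cdot 11088 = 463012704$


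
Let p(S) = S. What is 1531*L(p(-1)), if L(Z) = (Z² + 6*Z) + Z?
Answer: -9186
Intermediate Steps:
L(Z) = Z² + 7*Z
1531*L(p(-1)) = 1531*(-(7 - 1)) = 1531*(-1*6) = 1531*(-6) = -9186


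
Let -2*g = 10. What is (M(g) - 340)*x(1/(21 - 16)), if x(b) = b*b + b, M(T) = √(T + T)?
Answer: -408/5 + 6*I*√10/25 ≈ -81.6 + 0.75895*I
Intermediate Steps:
g = -5 (g = -½*10 = -5)
M(T) = √2*√T (M(T) = √(2*T) = √2*√T)
x(b) = b + b² (x(b) = b² + b = b + b²)
(M(g) - 340)*x(1/(21 - 16)) = (√2*√(-5) - 340)*((1 + 1/(21 - 16))/(21 - 16)) = (√2*(I*√5) - 340)*((1 + 1/5)/5) = (I*√10 - 340)*((1 + ⅕)/5) = (-340 + I*√10)*((⅕)*(6/5)) = (-340 + I*√10)*(6/25) = -408/5 + 6*I*√10/25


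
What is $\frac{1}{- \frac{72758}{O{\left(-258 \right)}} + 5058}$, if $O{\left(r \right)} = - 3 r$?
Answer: $\frac{387}{1921067} \approx 0.00020145$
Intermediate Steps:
$\frac{1}{- \frac{72758}{O{\left(-258 \right)}} + 5058} = \frac{1}{- \frac{72758}{\left(-3\right) \left(-258\right)} + 5058} = \frac{1}{- \frac{72758}{774} + 5058} = \frac{1}{\left(-72758\right) \frac{1}{774} + 5058} = \frac{1}{- \frac{36379}{387} + 5058} = \frac{1}{\frac{1921067}{387}} = \frac{387}{1921067}$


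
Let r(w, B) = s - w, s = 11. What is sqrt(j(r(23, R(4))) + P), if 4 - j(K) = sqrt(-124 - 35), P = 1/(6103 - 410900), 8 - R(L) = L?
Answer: sqrt(655442040039 - 163860611209*I*sqrt(159))/404797 ≈ 2.935 - 2.1481*I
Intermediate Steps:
R(L) = 8 - L
P = -1/404797 (P = 1/(-404797) = -1/404797 ≈ -2.4704e-6)
r(w, B) = 11 - w
j(K) = 4 - I*sqrt(159) (j(K) = 4 - sqrt(-124 - 35) = 4 - sqrt(-159) = 4 - I*sqrt(159))
sqrt(j(r(23, R(4))) + P) = sqrt((4 - I*sqrt(159)) - 1/404797) = sqrt(1619187/404797 - I*sqrt(159))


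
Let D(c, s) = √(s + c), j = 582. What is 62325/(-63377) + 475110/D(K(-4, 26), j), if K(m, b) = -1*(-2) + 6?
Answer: -62325/63377 + 47511*√590/59 ≈ 19559.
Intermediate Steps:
K(m, b) = 8 (K(m, b) = 2 + 6 = 8)
D(c, s) = √(c + s)
62325/(-63377) + 475110/D(K(-4, 26), j) = 62325/(-63377) + 475110/(√(8 + 582)) = 62325*(-1/63377) + 475110/(√590) = -62325/63377 + 475110*(√590/590) = -62325/63377 + 47511*√590/59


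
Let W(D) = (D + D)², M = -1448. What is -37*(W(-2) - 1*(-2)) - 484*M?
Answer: 700166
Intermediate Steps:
W(D) = 4*D² (W(D) = (2*D)² = 4*D²)
-37*(W(-2) - 1*(-2)) - 484*M = -37*(4*(-2)² - 1*(-2)) - 484*(-1448) = -37*(4*4 + 2) + 700832 = -37*(16 + 2) + 700832 = -37*18 + 700832 = -666 + 700832 = 700166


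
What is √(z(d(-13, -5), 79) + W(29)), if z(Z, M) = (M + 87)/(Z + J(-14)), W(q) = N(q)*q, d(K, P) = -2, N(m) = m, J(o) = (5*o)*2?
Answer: 2*√1058397/71 ≈ 28.980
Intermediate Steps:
J(o) = 10*o
W(q) = q² (W(q) = q*q = q²)
z(Z, M) = (87 + M)/(-140 + Z) (z(Z, M) = (M + 87)/(Z + 10*(-14)) = (87 + M)/(Z - 140) = (87 + M)/(-140 + Z))
√(z(d(-13, -5), 79) + W(29)) = √((87 + 79)/(-140 - 2) + 29²) = √(166/(-142) + 841) = √(-1/142*166 + 841) = √(-83/71 + 841) = √(59628/71) = 2*√1058397/71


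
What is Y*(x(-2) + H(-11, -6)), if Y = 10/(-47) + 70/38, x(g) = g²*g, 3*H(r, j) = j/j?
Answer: -11155/893 ≈ -12.492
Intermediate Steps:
H(r, j) = ⅓ (H(r, j) = (j/j)/3 = (⅓)*1 = ⅓)
x(g) = g³
Y = 1455/893 (Y = 10*(-1/47) + 70*(1/38) = -10/47 + 35/19 = 1455/893 ≈ 1.6293)
Y*(x(-2) + H(-11, -6)) = 1455*((-2)³ + ⅓)/893 = 1455*(-8 + ⅓)/893 = (1455/893)*(-23/3) = -11155/893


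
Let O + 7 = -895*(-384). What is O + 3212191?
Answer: 3555864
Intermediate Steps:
O = 343673 (O = -7 - 895*(-384) = -7 + 343680 = 343673)
O + 3212191 = 343673 + 3212191 = 3555864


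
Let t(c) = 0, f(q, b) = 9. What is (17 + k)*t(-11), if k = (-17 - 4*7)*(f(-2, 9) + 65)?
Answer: 0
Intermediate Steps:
k = -3330 (k = (-17 - 4*7)*(9 + 65) = (-17 - 28)*74 = -45*74 = -3330)
(17 + k)*t(-11) = (17 - 3330)*0 = -3313*0 = 0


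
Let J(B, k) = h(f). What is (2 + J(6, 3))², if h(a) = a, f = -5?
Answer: 9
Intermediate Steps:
J(B, k) = -5
(2 + J(6, 3))² = (2 - 5)² = (-3)² = 9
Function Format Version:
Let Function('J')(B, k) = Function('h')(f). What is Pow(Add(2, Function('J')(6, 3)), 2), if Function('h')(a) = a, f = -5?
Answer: 9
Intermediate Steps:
Function('J')(B, k) = -5
Pow(Add(2, Function('J')(6, 3)), 2) = Pow(Add(2, -5), 2) = Pow(-3, 2) = 9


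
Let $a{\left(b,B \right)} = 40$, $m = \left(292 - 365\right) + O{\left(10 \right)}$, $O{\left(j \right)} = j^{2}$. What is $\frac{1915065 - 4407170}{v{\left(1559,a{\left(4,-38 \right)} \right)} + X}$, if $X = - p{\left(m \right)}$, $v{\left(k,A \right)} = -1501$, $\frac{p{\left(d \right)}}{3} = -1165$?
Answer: $- \frac{2492105}{1994} \approx -1249.8$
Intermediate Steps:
$m = 27$ ($m = \left(292 - 365\right) + 10^{2} = -73 + 100 = 27$)
$p{\left(d \right)} = -3495$ ($p{\left(d \right)} = 3 \left(-1165\right) = -3495$)
$X = 3495$ ($X = \left(-1\right) \left(-3495\right) = 3495$)
$\frac{1915065 - 4407170}{v{\left(1559,a{\left(4,-38 \right)} \right)} + X} = \frac{1915065 - 4407170}{-1501 + 3495} = - \frac{2492105}{1994}$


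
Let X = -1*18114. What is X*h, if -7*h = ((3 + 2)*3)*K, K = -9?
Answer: -2445390/7 ≈ -3.4934e+5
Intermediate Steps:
X = -18114
h = 135/7 (h = -(3 + 2)*3*(-9)/7 = -5*3*(-9)/7 = -15*(-9)/7 = -⅐*(-135) = 135/7 ≈ 19.286)
X*h = -18114*135/7 = -2445390/7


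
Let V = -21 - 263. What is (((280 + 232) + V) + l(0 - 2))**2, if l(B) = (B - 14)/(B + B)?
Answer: 53824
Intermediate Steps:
l(B) = (-14 + B)/(2*B) (l(B) = (-14 + B)/((2*B)) = (-14 + B)*(1/(2*B)) = (-14 + B)/(2*B))
V = -284
(((280 + 232) + V) + l(0 - 2))**2 = (((280 + 232) - 284) + (-14 + (0 - 2))/(2*(0 - 2)))**2 = ((512 - 284) + (1/2)*(-14 - 2)/(-2))**2 = (228 + (1/2)*(-1/2)*(-16))**2 = (228 + 4)**2 = 232**2 = 53824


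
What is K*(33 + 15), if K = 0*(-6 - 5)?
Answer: 0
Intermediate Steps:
K = 0 (K = 0*(-11) = 0)
K*(33 + 15) = 0*(33 + 15) = 0*48 = 0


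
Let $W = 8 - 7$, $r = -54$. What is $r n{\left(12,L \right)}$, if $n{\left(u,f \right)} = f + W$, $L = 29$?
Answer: $-1620$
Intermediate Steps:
$W = 1$ ($W = 8 - 7 = 1$)
$n{\left(u,f \right)} = 1 + f$ ($n{\left(u,f \right)} = f + 1 = 1 + f$)
$r n{\left(12,L \right)} = - 54 \left(1 + 29\right) = \left(-54\right) 30 = -1620$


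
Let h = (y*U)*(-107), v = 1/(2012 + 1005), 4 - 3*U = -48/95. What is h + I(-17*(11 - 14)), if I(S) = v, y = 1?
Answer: -138166247/859845 ≈ -160.69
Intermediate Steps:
U = 428/285 (U = 4/3 - (-16)/95 = 4/3 - 1/3*(-48/95) = 4/3 + 16/95 = 428/285 ≈ 1.5018)
v = 1/3017 ≈ 0.00033145
I(S) = 1/3017
h = -45796/285 (h = (1*(428/285))*(-107) = (428/285)*(-107) = -45796/285 ≈ -160.69)
h + I(-17*(11 - 14)) = -45796/285 + 1/3017 = -138166247/859845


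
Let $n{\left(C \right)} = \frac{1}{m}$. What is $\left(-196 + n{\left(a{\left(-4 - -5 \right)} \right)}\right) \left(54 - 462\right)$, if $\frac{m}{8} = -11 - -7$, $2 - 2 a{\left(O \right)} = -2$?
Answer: $\frac{319923}{4} \approx 79981.0$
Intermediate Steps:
$a{\left(O \right)} = 2$ ($a{\left(O \right)} = 1 - -1 = 1 + 1 = 2$)
$m = -32$ ($m = 8 \left(-11 - -7\right) = 8 \left(-11 + 7\right) = 8 \left(-4\right) = -32$)
$n{\left(C \right)} = - \frac{1}{32}$ ($n{\left(C \right)} = \frac{1}{-32} = - \frac{1}{32}$)
$\left(-196 + n{\left(a{\left(-4 - -5 \right)} \right)}\right) \left(54 - 462\right) = \left(-196 - \frac{1}{32}\right) \left(54 - 462\right) = \left(- \frac{6273}{32}\right) \left(-408\right) = \frac{319923}{4}$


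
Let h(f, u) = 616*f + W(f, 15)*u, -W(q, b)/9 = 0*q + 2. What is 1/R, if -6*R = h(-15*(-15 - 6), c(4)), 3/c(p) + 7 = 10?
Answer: -1/32337 ≈ -3.0924e-5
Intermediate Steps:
W(q, b) = -18 (W(q, b) = -9*(0*q + 2) = -9*(0 + 2) = -9*2 = -18)
c(p) = 1 (c(p) = 3/(-7 + 10) = 3/3 = 3*(1/3) = 1)
h(f, u) = -18*u + 616*f (h(f, u) = 616*f - 18*u = -18*u + 616*f)
R = -32337 (R = -(-18*1 + 616*(-15*(-15 - 6)))/6 = -(-18 + 616*(-15*(-21)))/6 = -(-18 + 616*315)/6 = -(-18 + 194040)/6 = -1/6*194022 = -32337)
1/R = 1/(-32337) = -1/32337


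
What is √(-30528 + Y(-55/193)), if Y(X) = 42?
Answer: I*√30486 ≈ 174.6*I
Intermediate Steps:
√(-30528 + Y(-55/193)) = √(-30528 + 42) = √(-30486) = I*√30486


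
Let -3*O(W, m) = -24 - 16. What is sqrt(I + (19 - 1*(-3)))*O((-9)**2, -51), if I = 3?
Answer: 200/3 ≈ 66.667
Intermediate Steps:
O(W, m) = 40/3 (O(W, m) = -(-24 - 16)/3 = -1/3*(-40) = 40/3)
sqrt(I + (19 - 1*(-3)))*O((-9)**2, -51) = sqrt(3 + (19 - 1*(-3)))*(40/3) = sqrt(3 + (19 + 3))*(40/3) = sqrt(3 + 22)*(40/3) = sqrt(25)*(40/3) = 5*(40/3) = 200/3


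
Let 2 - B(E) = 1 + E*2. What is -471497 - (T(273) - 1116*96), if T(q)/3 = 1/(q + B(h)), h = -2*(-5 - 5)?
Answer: -28420159/78 ≈ -3.6436e+5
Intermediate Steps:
h = 20 (h = -2*(-10) = 20)
B(E) = 1 - 2*E (B(E) = 2 - (1 + E*2) = 2 - (1 + 2*E) = 2 + (-1 - 2*E) = 1 - 2*E)
T(q) = 3/(-39 + q) (T(q) = 3/(q + (1 - 2*20)) = 3/(q + (1 - 40)) = 3/(q - 39) = 3/(-39 + q))
-471497 - (T(273) - 1116*96) = -471497 - (3/(-39 + 273) - 1116*96) = -471497 - (3/234 - 1*107136) = -471497 - (3*(1/234) - 107136) = -471497 - (1/78 - 107136) = -471497 - 1*(-8356607/78) = -471497 + 8356607/78 = -28420159/78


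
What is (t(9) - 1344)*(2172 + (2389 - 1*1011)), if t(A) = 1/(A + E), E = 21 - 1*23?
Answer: -33394850/7 ≈ -4.7707e+6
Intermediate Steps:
E = -2 (E = 21 - 23 = -2)
t(A) = 1/(-2 + A) (t(A) = 1/(A - 2) = 1/(-2 + A))
(t(9) - 1344)*(2172 + (2389 - 1*1011)) = (1/(-2 + 9) - 1344)*(2172 + (2389 - 1*1011)) = (1/7 - 1344)*(2172 + (2389 - 1011)) = (⅐ - 1344)*(2172 + 1378) = -9407/7*3550 = -33394850/7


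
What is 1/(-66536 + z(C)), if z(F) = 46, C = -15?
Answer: -1/66490 ≈ -1.5040e-5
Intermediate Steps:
1/(-66536 + z(C)) = 1/(-66536 + 46) = 1/(-66490) = -1/66490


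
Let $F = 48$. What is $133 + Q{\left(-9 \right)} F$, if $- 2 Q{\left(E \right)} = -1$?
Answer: $157$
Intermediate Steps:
$Q{\left(E \right)} = \frac{1}{2}$ ($Q{\left(E \right)} = \left(- \frac{1}{2}\right) \left(-1\right) = \frac{1}{2}$)
$133 + Q{\left(-9 \right)} F = 133 + \frac{1}{2} \cdot 48 = 133 + 24 = 157$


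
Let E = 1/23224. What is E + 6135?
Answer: 142479241/23224 ≈ 6135.0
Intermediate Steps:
E = 1/23224 ≈ 4.3059e-5
E + 6135 = 1/23224 + 6135 = 142479241/23224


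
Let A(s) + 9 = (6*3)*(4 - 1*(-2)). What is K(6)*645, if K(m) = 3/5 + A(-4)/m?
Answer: 22059/2 ≈ 11030.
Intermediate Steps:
A(s) = 99 (A(s) = -9 + (6*3)*(4 - 1*(-2)) = -9 + 18*(4 + 2) = -9 + 18*6 = -9 + 108 = 99)
K(m) = ⅗ + 99/m (K(m) = 3/5 + 99/m = 3*(⅕) + 99/m = ⅗ + 99/m)
K(6)*645 = (⅗ + 99/6)*645 = (⅗ + 99*(⅙))*645 = (⅗ + 33/2)*645 = (171/10)*645 = 22059/2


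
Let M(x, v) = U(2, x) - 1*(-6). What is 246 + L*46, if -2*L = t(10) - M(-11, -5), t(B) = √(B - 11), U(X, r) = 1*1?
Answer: 407 - 23*I ≈ 407.0 - 23.0*I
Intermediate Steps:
U(X, r) = 1
t(B) = √(-11 + B)
M(x, v) = 7 (M(x, v) = 1 - 1*(-6) = 1 + 6 = 7)
L = 7/2 - I/2 (L = -(√(-11 + 10) - 1*7)/2 = -(√(-1) - 7)/2 = -(I - 7)/2 = -(-7 + I)/2 = 7/2 - I/2 ≈ 3.5 - 0.5*I)
246 + L*46 = 246 + (7/2 - I/2)*46 = 246 + (161 - 23*I) = 407 - 23*I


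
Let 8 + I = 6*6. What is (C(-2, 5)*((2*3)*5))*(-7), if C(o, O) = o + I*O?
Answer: -28980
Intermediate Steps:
I = 28 (I = -8 + 6*6 = -8 + 36 = 28)
C(o, O) = o + 28*O
(C(-2, 5)*((2*3)*5))*(-7) = ((-2 + 28*5)*((2*3)*5))*(-7) = ((-2 + 140)*(6*5))*(-7) = (138*30)*(-7) = 4140*(-7) = -28980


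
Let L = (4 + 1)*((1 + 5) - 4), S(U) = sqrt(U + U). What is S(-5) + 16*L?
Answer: 160 + I*sqrt(10) ≈ 160.0 + 3.1623*I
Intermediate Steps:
S(U) = sqrt(2)*sqrt(U) (S(U) = sqrt(2*U) = sqrt(2)*sqrt(U))
L = 10 (L = 5*(6 - 4) = 5*2 = 10)
S(-5) + 16*L = sqrt(2)*sqrt(-5) + 16*10 = sqrt(2)*(I*sqrt(5)) + 160 = I*sqrt(10) + 160 = 160 + I*sqrt(10)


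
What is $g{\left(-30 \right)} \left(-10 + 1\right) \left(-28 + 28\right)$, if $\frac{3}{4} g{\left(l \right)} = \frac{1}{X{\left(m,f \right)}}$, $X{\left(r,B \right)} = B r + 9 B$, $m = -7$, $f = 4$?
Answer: $0$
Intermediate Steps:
$X{\left(r,B \right)} = 9 B + B r$
$g{\left(l \right)} = \frac{1}{6}$ ($g{\left(l \right)} = \frac{4}{3 \cdot 4 \left(9 - 7\right)} = \frac{4}{3 \cdot 4 \cdot 2} = \frac{4}{3 \cdot 8} = \frac{4}{3} \cdot \frac{1}{8} = \frac{1}{6}$)
$g{\left(-30 \right)} \left(-10 + 1\right) \left(-28 + 28\right) = \frac{\left(-10 + 1\right) \left(-28 + 28\right)}{6} = \frac{\left(-9\right) 0}{6} = \frac{1}{6} \cdot 0 = 0$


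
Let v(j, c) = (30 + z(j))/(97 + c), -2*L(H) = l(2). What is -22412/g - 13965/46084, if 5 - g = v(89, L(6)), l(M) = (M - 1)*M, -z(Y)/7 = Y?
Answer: -99167106813/49448132 ≈ -2005.5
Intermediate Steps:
z(Y) = -7*Y
l(M) = M*(-1 + M) (l(M) = (-1 + M)*M = M*(-1 + M))
L(H) = -1 (L(H) = -(-1 + 2) = -1)
v(j, c) = (30 - 7*j)/(97 + c)
g = 1073/96 (g = 5 - (30 - 7*89)/(97 - 1) = 5 - (30 - 623)/96 = 5 - (-593)/96 = 5 - 1*(-593/96) = 5 + 593/96 = 1073/96 ≈ 11.177)
-22412/g - 13965/46084 = -22412/1073/96 - 13965/46084 = -22412*96/1073 - 13965*1/46084 = -2151552/1073 - 13965/46084 = -99167106813/49448132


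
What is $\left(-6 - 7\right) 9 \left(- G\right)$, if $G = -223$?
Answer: $-26091$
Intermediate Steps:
$\left(-6 - 7\right) 9 \left(- G\right) = \left(-6 - 7\right) 9 \left(\left(-1\right) \left(-223\right)\right) = \left(-13\right) 9 \cdot 223 = \left(-117\right) 223 = -26091$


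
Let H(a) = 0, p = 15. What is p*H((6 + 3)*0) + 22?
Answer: 22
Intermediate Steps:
p*H((6 + 3)*0) + 22 = 15*0 + 22 = 0 + 22 = 22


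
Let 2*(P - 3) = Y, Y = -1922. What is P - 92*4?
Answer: -1326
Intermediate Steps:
P = -958 (P = 3 + (1/2)*(-1922) = 3 - 961 = -958)
P - 92*4 = -958 - 92*4 = -958 - 368 = -1326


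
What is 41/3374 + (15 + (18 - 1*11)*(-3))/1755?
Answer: 17237/1973790 ≈ 0.0087329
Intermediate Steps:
41/3374 + (15 + (18 - 1*11)*(-3))/1755 = 41*(1/3374) + (15 + (18 - 11)*(-3))*(1/1755) = 41/3374 + (15 + 7*(-3))*(1/1755) = 41/3374 + (15 - 21)*(1/1755) = 41/3374 - 6*1/1755 = 41/3374 - 2/585 = 17237/1973790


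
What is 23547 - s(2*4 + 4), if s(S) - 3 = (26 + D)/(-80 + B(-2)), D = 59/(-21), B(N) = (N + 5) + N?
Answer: 39059983/1659 ≈ 23544.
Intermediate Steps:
B(N) = 5 + 2*N (B(N) = (5 + N) + N = 5 + 2*N)
D = -59/21 (D = 59*(-1/21) = -59/21 ≈ -2.8095)
s(S) = 4490/1659 (s(S) = 3 + (26 - 59/21)/(-80 + (5 + 2*(-2))) = 3 + 487/(21*(-80 + (5 - 4))) = 3 + 487/(21*(-80 + 1)) = 3 + (487/21)/(-79) = 3 + (487/21)*(-1/79) = 3 - 487/1659 = 4490/1659)
23547 - s(2*4 + 4) = 23547 - 1*4490/1659 = 23547 - 4490/1659 = 39059983/1659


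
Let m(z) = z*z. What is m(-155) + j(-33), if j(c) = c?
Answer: 23992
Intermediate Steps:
m(z) = z²
m(-155) + j(-33) = (-155)² - 33 = 24025 - 33 = 23992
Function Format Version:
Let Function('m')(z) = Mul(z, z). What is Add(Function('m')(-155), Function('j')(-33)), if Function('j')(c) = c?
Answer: 23992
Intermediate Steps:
Function('m')(z) = Pow(z, 2)
Add(Function('m')(-155), Function('j')(-33)) = Add(Pow(-155, 2), -33) = Add(24025, -33) = 23992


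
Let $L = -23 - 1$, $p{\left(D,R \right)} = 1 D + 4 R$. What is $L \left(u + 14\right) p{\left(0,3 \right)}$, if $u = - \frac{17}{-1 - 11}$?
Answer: $-4440$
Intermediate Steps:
$u = \frac{17}{12}$ ($u = - \frac{17}{-1 - 11} = - \frac{17}{-12} = \left(-17\right) \left(- \frac{1}{12}\right) = \frac{17}{12} \approx 1.4167$)
$p{\left(D,R \right)} = D + 4 R$
$L = -24$ ($L = -23 - 1 = -24$)
$L \left(u + 14\right) p{\left(0,3 \right)} = - 24 \left(\frac{17}{12} + 14\right) \left(0 + 4 \cdot 3\right) = \left(-24\right) \frac{185}{12} \left(0 + 12\right) = \left(-370\right) 12 = -4440$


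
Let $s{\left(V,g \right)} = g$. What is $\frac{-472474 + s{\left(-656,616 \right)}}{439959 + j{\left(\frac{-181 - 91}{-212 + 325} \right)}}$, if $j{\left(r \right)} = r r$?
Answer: $- \frac{6025154802}{5617910455} \approx -1.0725$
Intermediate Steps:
$j{\left(r \right)} = r^{2}$
$\frac{-472474 + s{\left(-656,616 \right)}}{439959 + j{\left(\frac{-181 - 91}{-212 + 325} \right)}} = \frac{-472474 + 616}{439959 + \left(\frac{-181 - 91}{-212 + 325}\right)^{2}} = - \frac{471858}{439959 + \left(- \frac{272}{113}\right)^{2}} = - \frac{471858}{439959 + \frac{73984}{12769}} = - \frac{471858}{\frac{5617910455}{12769}} = \left(-471858\right) \frac{12769}{5617910455} = - \frac{6025154802}{5617910455}$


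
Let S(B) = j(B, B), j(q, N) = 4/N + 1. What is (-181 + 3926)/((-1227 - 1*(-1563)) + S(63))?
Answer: 47187/4247 ≈ 11.111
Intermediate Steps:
j(q, N) = 1 + 4/N
S(B) = (4 + B)/B
(-181 + 3926)/((-1227 - 1*(-1563)) + S(63)) = (-181 + 3926)/((-1227 - 1*(-1563)) + (4 + 63)/63) = 3745/((-1227 + 1563) + (1/63)*67) = 3745/(336 + 67/63) = 3745/(21235/63) = 3745*(63/21235) = 47187/4247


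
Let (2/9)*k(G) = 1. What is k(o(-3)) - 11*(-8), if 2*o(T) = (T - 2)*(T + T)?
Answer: 185/2 ≈ 92.500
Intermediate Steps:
o(T) = T*(-2 + T) (o(T) = ((T - 2)*(T + T))/2 = ((-2 + T)*(2*T))/2 = (2*T*(-2 + T))/2 = T*(-2 + T))
k(G) = 9/2 (k(G) = (9/2)*1 = 9/2)
k(o(-3)) - 11*(-8) = 9/2 - 11*(-8) = 9/2 + 88 = 185/2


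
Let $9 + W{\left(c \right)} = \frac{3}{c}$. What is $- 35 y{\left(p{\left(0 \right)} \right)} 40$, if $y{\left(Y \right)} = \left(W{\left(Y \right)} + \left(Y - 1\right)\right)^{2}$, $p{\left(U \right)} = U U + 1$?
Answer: $-50400$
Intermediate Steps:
$W{\left(c \right)} = -9 + \frac{3}{c}$
$p{\left(U \right)} = 1 + U^{2}$ ($p{\left(U \right)} = U^{2} + 1 = 1 + U^{2}$)
$y{\left(Y \right)} = \left(-10 + Y + \frac{3}{Y}\right)^{2}$ ($y{\left(Y \right)} = \left(\left(-9 + \frac{3}{Y}\right) + \left(Y - 1\right)\right)^{2} = \left(\left(-9 + \frac{3}{Y}\right) + \left(-1 + Y\right)\right)^{2} = \left(-10 + Y + \frac{3}{Y}\right)^{2}$)
$- 35 y{\left(p{\left(0 \right)} \right)} 40 = - 35 \frac{\left(3 + \left(1 + 0^{2}\right) \left(-10 + \left(1 + 0^{2}\right)\right)\right)^{2}}{\left(1 + 0^{2}\right)^{2}} \cdot 40 = - 35 \frac{\left(3 + \left(1 + 0\right) \left(-10 + \left(1 + 0\right)\right)\right)^{2}}{\left(1 + 0\right)^{2}} \cdot 40 = - 35 \cdot 1^{-2} \left(3 + 1 \left(-10 + 1\right)\right)^{2} \cdot 40 = - 35 \cdot 1 \left(3 + 1 \left(-9\right)\right)^{2} \cdot 40 = - 35 \cdot 1 \left(3 - 9\right)^{2} \cdot 40 = - 35 \cdot 1 \left(-6\right)^{2} \cdot 40 = - 35 \cdot 1 \cdot 36 \cdot 40 = \left(-35\right) 36 \cdot 40 = \left(-1260\right) 40 = -50400$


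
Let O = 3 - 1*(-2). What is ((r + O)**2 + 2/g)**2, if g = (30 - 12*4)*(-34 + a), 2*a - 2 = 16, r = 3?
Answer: 207388801/50625 ≈ 4096.6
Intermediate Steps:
a = 9 (a = 1 + (1/2)*16 = 1 + 8 = 9)
O = 5 (O = 3 + 2 = 5)
g = 450 (g = (30 - 12*4)*(-34 + 9) = (30 - 48)*(-25) = -18*(-25) = 450)
((r + O)**2 + 2/g)**2 = ((3 + 5)**2 + 2/450)**2 = (8**2 + 2*(1/450))**2 = (64 + 1/225)**2 = (14401/225)**2 = 207388801/50625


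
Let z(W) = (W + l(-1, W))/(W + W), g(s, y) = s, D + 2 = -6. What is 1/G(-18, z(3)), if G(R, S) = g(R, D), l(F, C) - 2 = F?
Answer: -1/18 ≈ -0.055556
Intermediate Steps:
l(F, C) = 2 + F
D = -8 (D = -2 - 6 = -8)
z(W) = (1 + W)/(2*W) (z(W) = (W + (2 - 1))/(W + W) = (W + 1)/((2*W)) = (1 + W)*(1/(2*W)) = (1 + W)/(2*W))
G(R, S) = R
1/G(-18, z(3)) = 1/(-18) = -1/18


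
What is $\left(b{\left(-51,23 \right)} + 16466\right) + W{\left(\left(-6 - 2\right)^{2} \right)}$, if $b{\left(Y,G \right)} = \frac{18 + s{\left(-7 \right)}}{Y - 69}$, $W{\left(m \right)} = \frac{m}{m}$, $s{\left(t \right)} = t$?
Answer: $\frac{1976029}{120} \approx 16467.0$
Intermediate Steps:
$W{\left(m \right)} = 1$
$b{\left(Y,G \right)} = \frac{11}{-69 + Y}$ ($b{\left(Y,G \right)} = \frac{18 - 7}{Y - 69} = \frac{11}{-69 + Y}$)
$\left(b{\left(-51,23 \right)} + 16466\right) + W{\left(\left(-6 - 2\right)^{2} \right)} = \left(\frac{11}{-69 - 51} + 16466\right) + 1 = \left(\frac{11}{-120} + 16466\right) + 1 = \left(11 \left(- \frac{1}{120}\right) + 16466\right) + 1 = \left(- \frac{11}{120} + 16466\right) + 1 = \frac{1975909}{120} + 1 = \frac{1976029}{120}$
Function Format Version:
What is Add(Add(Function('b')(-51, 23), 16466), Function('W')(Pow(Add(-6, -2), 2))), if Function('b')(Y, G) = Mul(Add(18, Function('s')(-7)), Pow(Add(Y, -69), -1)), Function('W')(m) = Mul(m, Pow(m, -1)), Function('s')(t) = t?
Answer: Rational(1976029, 120) ≈ 16467.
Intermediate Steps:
Function('W')(m) = 1
Function('b')(Y, G) = Mul(11, Pow(Add(-69, Y), -1)) (Function('b')(Y, G) = Mul(Add(18, -7), Pow(Add(Y, -69), -1)) = Mul(11, Pow(Add(-69, Y), -1)))
Add(Add(Function('b')(-51, 23), 16466), Function('W')(Pow(Add(-6, -2), 2))) = Add(Add(Mul(11, Pow(Add(-69, -51), -1)), 16466), 1) = Add(Add(Mul(11, Pow(-120, -1)), 16466), 1) = Add(Add(Mul(11, Rational(-1, 120)), 16466), 1) = Add(Add(Rational(-11, 120), 16466), 1) = Add(Rational(1975909, 120), 1) = Rational(1976029, 120)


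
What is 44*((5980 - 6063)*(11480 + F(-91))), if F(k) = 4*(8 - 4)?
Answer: -41983392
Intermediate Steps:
F(k) = 16 (F(k) = 4*4 = 16)
44*((5980 - 6063)*(11480 + F(-91))) = 44*((5980 - 6063)*(11480 + 16)) = 44*(-83*11496) = 44*(-954168) = -41983392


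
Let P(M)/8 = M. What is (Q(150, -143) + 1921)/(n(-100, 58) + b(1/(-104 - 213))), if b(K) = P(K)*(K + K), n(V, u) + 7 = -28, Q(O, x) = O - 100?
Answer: -198063819/3517099 ≈ -56.315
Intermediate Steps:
P(M) = 8*M
Q(O, x) = -100 + O
n(V, u) = -35 (n(V, u) = -7 - 28 = -35)
b(K) = 16*K² (b(K) = (8*K)*(K + K) = (8*K)*(2*K) = 16*K²)
(Q(150, -143) + 1921)/(n(-100, 58) + b(1/(-104 - 213))) = ((-100 + 150) + 1921)/(-35 + 16*(1/(-104 - 213))²) = (50 + 1921)/(-35 + 16*(1/(-317))²) = 1971/(-35 + 16*(-1/317)²) = 1971/(-35 + 16*(1/100489)) = 1971/(-35 + 16/100489) = 1971/(-3517099/100489) = 1971*(-100489/3517099) = -198063819/3517099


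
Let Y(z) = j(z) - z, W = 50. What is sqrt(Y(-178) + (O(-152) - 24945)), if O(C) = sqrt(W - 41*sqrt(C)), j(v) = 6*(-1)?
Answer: sqrt(-24773 + sqrt(2)*sqrt(25 - 41*I*sqrt(38))) ≈ 0.0481 - 157.34*I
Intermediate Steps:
j(v) = -6
O(C) = sqrt(50 - 41*sqrt(C))
Y(z) = -6 - z
sqrt(Y(-178) + (O(-152) - 24945)) = sqrt((-6 - 1*(-178)) + (sqrt(50 - 82*I*sqrt(38)) - 24945)) = sqrt((-6 + 178) + (sqrt(50 - 82*I*sqrt(38)) - 24945)) = sqrt(172 + (sqrt(50 - 82*I*sqrt(38)) - 24945)) = sqrt(172 + (-24945 + sqrt(50 - 82*I*sqrt(38)))) = sqrt(-24773 + sqrt(50 - 82*I*sqrt(38)))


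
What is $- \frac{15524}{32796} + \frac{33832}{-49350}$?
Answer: $- \frac{78152653}{67436775} \approx -1.1589$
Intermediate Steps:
$- \frac{15524}{32796} + \frac{33832}{-49350} = \left(-15524\right) \frac{1}{32796} + 33832 \left(- \frac{1}{49350}\right) = - \frac{3881}{8199} - \frac{16916}{24675} = - \frac{78152653}{67436775}$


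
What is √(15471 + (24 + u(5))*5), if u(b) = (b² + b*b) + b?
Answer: √15866 ≈ 125.96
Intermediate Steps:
u(b) = b + 2*b² (u(b) = (b² + b²) + b = 2*b² + b = b + 2*b²)
√(15471 + (24 + u(5))*5) = √(15471 + (24 + 5*(1 + 2*5))*5) = √(15471 + (24 + 5*(1 + 10))*5) = √(15471 + (24 + 5*11)*5) = √(15471 + (24 + 55)*5) = √(15471 + 79*5) = √(15471 + 395) = √15866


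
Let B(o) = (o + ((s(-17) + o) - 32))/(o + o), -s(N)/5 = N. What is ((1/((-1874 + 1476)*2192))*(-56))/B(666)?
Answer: 2331/37759255 ≈ 6.1733e-5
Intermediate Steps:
s(N) = -5*N
B(o) = (53 + 2*o)/(2*o) (B(o) = (o + ((-5*(-17) + o) - 32))/(o + o) = (o + ((85 + o) - 32))/((2*o)) = (o + (53 + o))*(1/(2*o)) = (53 + 2*o)*(1/(2*o)) = (53 + 2*o)/(2*o))
((1/((-1874 + 1476)*2192))*(-56))/B(666) = ((1/((-1874 + 1476)*2192))*(-56))/(((53/2 + 666)/666)) = (((1/2192)/(-398))*(-56))/(((1/666)*(1385/2))) = (-1/398*1/2192*(-56))/(1385/1332) = -1/872416*(-56)*(1332/1385) = (7/109052)*(1332/1385) = 2331/37759255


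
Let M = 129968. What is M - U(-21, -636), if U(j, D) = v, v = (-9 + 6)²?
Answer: 129959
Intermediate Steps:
v = 9 (v = (-3)² = 9)
U(j, D) = 9
M - U(-21, -636) = 129968 - 1*9 = 129968 - 9 = 129959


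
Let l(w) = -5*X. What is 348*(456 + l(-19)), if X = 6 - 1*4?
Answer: 155208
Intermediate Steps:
X = 2 (X = 6 - 4 = 2)
l(w) = -10 (l(w) = -5*2 = -10)
348*(456 + l(-19)) = 348*(456 - 10) = 348*446 = 155208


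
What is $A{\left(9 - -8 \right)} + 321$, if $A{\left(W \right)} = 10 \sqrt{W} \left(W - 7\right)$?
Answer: $321 + 100 \sqrt{17} \approx 733.31$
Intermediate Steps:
$A{\left(W \right)} = 10 \sqrt{W} \left(-7 + W\right)$
$A{\left(9 - -8 \right)} + 321 = 10 \sqrt{9 - -8} \left(-7 + \left(9 - -8\right)\right) + 321 = 10 \sqrt{9 + 8} \left(-7 + \left(9 + 8\right)\right) + 321 = 10 \sqrt{17} \left(-7 + 17\right) + 321 = 10 \sqrt{17} \cdot 10 + 321 = 100 \sqrt{17} + 321 = 321 + 100 \sqrt{17}$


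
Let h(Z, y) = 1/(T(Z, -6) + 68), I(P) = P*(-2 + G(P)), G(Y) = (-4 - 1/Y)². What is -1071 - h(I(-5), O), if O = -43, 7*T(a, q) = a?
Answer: -2215934/2069 ≈ -1071.0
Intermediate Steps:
T(a, q) = a/7
I(P) = P*(-2 + (1 + 4*P)²/P²)
h(Z, y) = 1/(68 + Z/7) (h(Z, y) = 1/(Z/7 + 68) = 1/(68 + Z/7))
-1071 - h(I(-5), O) = -1071 - 7/(476 + (8 + 1/(-5) + 14*(-5))) = -1071 - 7/(476 + (8 - ⅕ - 70)) = -1071 - 7/(476 - 311/5) = -1071 - 7/2069/5 = -1071 - 7*5/2069 = -1071 - 1*35/2069 = -1071 - 35/2069 = -2215934/2069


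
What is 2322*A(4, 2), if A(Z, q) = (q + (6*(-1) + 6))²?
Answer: 9288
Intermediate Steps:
A(Z, q) = q² (A(Z, q) = (q + (-6 + 6))² = (q + 0)² = q²)
2322*A(4, 2) = 2322*2² = 2322*4 = 9288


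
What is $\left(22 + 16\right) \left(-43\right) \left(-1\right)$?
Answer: $1634$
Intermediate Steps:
$\left(22 + 16\right) \left(-43\right) \left(-1\right) = 38 \left(-43\right) \left(-1\right) = \left(-1634\right) \left(-1\right) = 1634$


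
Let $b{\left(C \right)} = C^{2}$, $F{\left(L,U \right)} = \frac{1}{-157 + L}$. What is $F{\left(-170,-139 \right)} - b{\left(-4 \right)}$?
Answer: $- \frac{5233}{327} \approx -16.003$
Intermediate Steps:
$F{\left(-170,-139 \right)} - b{\left(-4 \right)} = \frac{1}{-157 - 170} - \left(-4\right)^{2} = \frac{1}{-327} - 16 = - \frac{1}{327} - 16 = - \frac{5233}{327}$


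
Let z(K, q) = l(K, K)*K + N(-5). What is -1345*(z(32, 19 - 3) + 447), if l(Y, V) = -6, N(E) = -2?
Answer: -340285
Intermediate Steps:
z(K, q) = -2 - 6*K (z(K, q) = -6*K - 2 = -2 - 6*K)
-1345*(z(32, 19 - 3) + 447) = -1345*((-2 - 6*32) + 447) = -1345*((-2 - 192) + 447) = -1345*(-194 + 447) = -1345*253 = -340285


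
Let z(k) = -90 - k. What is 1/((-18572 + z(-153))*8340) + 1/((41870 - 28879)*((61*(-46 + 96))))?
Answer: 11474251/611633730810300 ≈ 1.8760e-8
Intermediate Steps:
1/((-18572 + z(-153))*8340) + 1/((41870 - 28879)*((61*(-46 + 96)))) = 1/(-18572 + (-90 - 1*(-153))*8340) + 1/((41870 - 28879)*((61*(-46 + 96)))) = (1/8340)/(-18572 + (-90 + 153)) + 1/(12991*((61*50))) = (1/8340)/(-18572 + 63) + (1/12991)/3050 = (1/8340)/(-18509) + (1/12991)*(1/3050) = -1/18509*1/8340 + 1/39622550 = -1/154365060 + 1/39622550 = 11474251/611633730810300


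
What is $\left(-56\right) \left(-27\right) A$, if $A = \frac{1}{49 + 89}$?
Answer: $\frac{252}{23} \approx 10.957$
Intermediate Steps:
$A = \frac{1}{138} \approx 0.0072464$
$\left(-56\right) \left(-27\right) A = \left(-56\right) \left(-27\right) \frac{1}{138} = 1512 \cdot \frac{1}{138} = \frac{252}{23}$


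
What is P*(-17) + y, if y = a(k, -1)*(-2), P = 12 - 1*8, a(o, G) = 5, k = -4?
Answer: -78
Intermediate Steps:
P = 4 (P = 12 - 8 = 4)
y = -10 (y = 5*(-2) = -10)
P*(-17) + y = 4*(-17) - 10 = -68 - 10 = -78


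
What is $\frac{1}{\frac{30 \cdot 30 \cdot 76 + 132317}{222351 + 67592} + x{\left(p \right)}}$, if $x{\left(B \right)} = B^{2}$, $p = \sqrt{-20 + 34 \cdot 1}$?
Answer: $\frac{289943}{4259919} \approx 0.068063$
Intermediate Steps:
$p = \sqrt{14}$ ($p = \sqrt{-20 + 34} = \sqrt{14} \approx 3.7417$)
$\frac{1}{\frac{30 \cdot 30 \cdot 76 + 132317}{222351 + 67592} + x{\left(p \right)}} = \frac{1}{\frac{30 \cdot 30 \cdot 76 + 132317}{222351 + 67592} + \left(\sqrt{14}\right)^{2}} = \frac{1}{\frac{900 \cdot 76 + 132317}{289943} + 14} = \frac{1}{\left(68400 + 132317\right) \frac{1}{289943} + 14} = \frac{1}{200717 \cdot \frac{1}{289943} + 14} = \frac{1}{\frac{200717}{289943} + 14} = \frac{1}{\frac{4259919}{289943}} = \frac{289943}{4259919}$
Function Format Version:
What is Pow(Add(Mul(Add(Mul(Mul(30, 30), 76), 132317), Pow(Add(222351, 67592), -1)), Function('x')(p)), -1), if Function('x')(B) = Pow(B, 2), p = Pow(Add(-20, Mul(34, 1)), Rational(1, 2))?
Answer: Rational(289943, 4259919) ≈ 0.068063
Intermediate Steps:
p = Pow(14, Rational(1, 2)) (p = Pow(Add(-20, 34), Rational(1, 2)) = Pow(14, Rational(1, 2)) ≈ 3.7417)
Pow(Add(Mul(Add(Mul(Mul(30, 30), 76), 132317), Pow(Add(222351, 67592), -1)), Function('x')(p)), -1) = Pow(Add(Mul(Add(Mul(Mul(30, 30), 76), 132317), Pow(Add(222351, 67592), -1)), Pow(Pow(14, Rational(1, 2)), 2)), -1) = Pow(Add(Mul(Add(Mul(900, 76), 132317), Pow(289943, -1)), 14), -1) = Pow(Add(Mul(Add(68400, 132317), Rational(1, 289943)), 14), -1) = Pow(Add(Mul(200717, Rational(1, 289943)), 14), -1) = Pow(Add(Rational(200717, 289943), 14), -1) = Pow(Rational(4259919, 289943), -1) = Rational(289943, 4259919)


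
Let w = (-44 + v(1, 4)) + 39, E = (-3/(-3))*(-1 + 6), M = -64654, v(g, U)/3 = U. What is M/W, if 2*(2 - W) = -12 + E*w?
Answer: 129308/19 ≈ 6805.7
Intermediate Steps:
v(g, U) = 3*U
E = 5 (E = -3*(-⅓)*5 = 1*5 = 5)
w = 7 (w = (-44 + 3*4) + 39 = (-44 + 12) + 39 = -32 + 39 = 7)
W = -19/2 (W = 2 - (-12 + 5*7)/2 = 2 - (-12 + 35)/2 = 2 - ½*23 = 2 - 23/2 = -19/2 ≈ -9.5000)
M/W = -64654/(-19/2) = -64654*(-2/19) = 129308/19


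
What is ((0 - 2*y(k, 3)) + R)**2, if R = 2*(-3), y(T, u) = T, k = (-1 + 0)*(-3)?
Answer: 144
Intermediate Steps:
k = 3 (k = -1*(-3) = 3)
R = -6
((0 - 2*y(k, 3)) + R)**2 = ((0 - 2*3) - 6)**2 = ((0 - 6) - 6)**2 = (-6 - 6)**2 = (-12)**2 = 144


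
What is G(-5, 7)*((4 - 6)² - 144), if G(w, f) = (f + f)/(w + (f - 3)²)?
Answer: -1960/11 ≈ -178.18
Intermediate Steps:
G(w, f) = 2*f/(w + (-3 + f)²) (G(w, f) = (2*f)/(w + (-3 + f)²) = 2*f/(w + (-3 + f)²))
G(-5, 7)*((4 - 6)² - 144) = (2*7/(-5 + (-3 + 7)²))*((4 - 6)² - 144) = (2*7/(-5 + 4²))*((-2)² - 144) = (2*7/(-5 + 16))*(4 - 144) = (2*7/11)*(-140) = (2*7*(1/11))*(-140) = (14/11)*(-140) = -1960/11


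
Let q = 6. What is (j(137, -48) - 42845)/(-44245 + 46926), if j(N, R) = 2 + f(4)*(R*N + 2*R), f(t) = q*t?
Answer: -202971/2681 ≈ -75.707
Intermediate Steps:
f(t) = 6*t
j(N, R) = 2 + 48*R + 24*N*R (j(N, R) = 2 + (6*4)*(R*N + 2*R) = 2 + 24*(N*R + 2*R) = 2 + 24*(2*R + N*R) = 2 + (48*R + 24*N*R) = 2 + 48*R + 24*N*R)
(j(137, -48) - 42845)/(-44245 + 46926) = ((2 + 48*(-48) + 24*137*(-48)) - 42845)/(-44245 + 46926) = ((2 - 2304 - 157824) - 42845)/2681 = (-160126 - 42845)*(1/2681) = -202971*1/2681 = -202971/2681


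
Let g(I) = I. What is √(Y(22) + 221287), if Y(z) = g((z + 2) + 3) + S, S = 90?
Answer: 2*√55351 ≈ 470.54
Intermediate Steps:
Y(z) = 95 + z (Y(z) = ((z + 2) + 3) + 90 = ((2 + z) + 3) + 90 = (5 + z) + 90 = 95 + z)
√(Y(22) + 221287) = √((95 + 22) + 221287) = √(117 + 221287) = √221404 = 2*√55351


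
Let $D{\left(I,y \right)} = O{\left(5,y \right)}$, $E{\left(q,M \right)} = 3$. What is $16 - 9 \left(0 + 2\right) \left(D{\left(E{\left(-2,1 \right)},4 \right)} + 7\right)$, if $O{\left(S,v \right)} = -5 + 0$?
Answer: $-20$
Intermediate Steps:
$O{\left(S,v \right)} = -5$
$D{\left(I,y \right)} = -5$
$16 - 9 \left(0 + 2\right) \left(D{\left(E{\left(-2,1 \right)},4 \right)} + 7\right) = 16 - 9 \left(0 + 2\right) \left(-5 + 7\right) = 16 - 9 \cdot 2 \cdot 2 = 16 - 36 = -20$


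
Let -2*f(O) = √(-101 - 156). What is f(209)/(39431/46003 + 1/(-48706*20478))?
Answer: -22941729866202*I*√257/39328537238705 ≈ -9.3516*I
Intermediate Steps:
f(O) = -I*√257/2 (f(O) = -√(-101 - 156)/2 = -I*√257/2)
f(209)/(39431/46003 + 1/(-48706*20478)) = (-I*√257/2)/(39431/46003 + 1/(-48706*20478)) = (-I*√257/2)/(39431*(1/46003) - 1/48706*1/20478) = (-I*√257/2)/(39431/46003 - 1/997401468) = (-I*√257/2)/(39328537238705/45883459732404) = -I*√257/2*(45883459732404/39328537238705) = -22941729866202*I*√257/39328537238705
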